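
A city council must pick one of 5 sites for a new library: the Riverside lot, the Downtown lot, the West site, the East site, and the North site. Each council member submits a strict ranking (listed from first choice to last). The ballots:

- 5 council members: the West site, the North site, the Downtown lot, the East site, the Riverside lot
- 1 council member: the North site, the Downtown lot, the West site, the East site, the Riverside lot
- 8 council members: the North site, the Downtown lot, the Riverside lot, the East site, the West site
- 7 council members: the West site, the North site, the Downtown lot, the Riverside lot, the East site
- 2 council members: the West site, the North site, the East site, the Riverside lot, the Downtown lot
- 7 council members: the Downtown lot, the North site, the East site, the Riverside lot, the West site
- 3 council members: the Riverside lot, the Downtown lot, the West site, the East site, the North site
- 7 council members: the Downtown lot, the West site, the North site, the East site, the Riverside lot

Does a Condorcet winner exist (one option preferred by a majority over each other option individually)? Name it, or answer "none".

none

Checking pairwise contests:
the Downtown lot beats the Riverside lot 35–5.
the North site beats the Downtown lot 23–17.
the Downtown lot beats the West site 26–14.
the Downtown lot beats the East site 38–2.
the West site beats the North site 24–16.
Every option loses at least one head-to-head, so there is no Condorcet winner.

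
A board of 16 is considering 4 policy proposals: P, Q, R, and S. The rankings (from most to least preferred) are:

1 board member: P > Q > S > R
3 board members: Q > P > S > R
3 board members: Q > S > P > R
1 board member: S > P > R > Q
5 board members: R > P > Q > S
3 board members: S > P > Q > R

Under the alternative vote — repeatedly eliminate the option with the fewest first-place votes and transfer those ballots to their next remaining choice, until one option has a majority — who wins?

Round 1: P 1, Q 6, R 5, S 4. Eliminate P.
Round 2: Q 7, R 5, S 4. Eliminate S.
Round 3: Q 10, R 6. Q has a majority.

Q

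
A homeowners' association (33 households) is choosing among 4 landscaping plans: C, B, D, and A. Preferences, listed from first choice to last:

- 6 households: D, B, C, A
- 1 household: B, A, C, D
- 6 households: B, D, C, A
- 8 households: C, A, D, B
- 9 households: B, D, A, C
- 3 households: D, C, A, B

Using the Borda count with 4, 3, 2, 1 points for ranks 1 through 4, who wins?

C: 6·2 + 1·2 + 6·2 + 8·4 + 9·1 + 3·3 = 76
B: 6·3 + 1·4 + 6·4 + 8·1 + 9·4 + 3·1 = 93
D: 6·4 + 1·1 + 6·3 + 8·2 + 9·3 + 3·4 = 98
A: 6·1 + 1·3 + 6·1 + 8·3 + 9·2 + 3·2 = 63
D has the highest Borda score (98).

D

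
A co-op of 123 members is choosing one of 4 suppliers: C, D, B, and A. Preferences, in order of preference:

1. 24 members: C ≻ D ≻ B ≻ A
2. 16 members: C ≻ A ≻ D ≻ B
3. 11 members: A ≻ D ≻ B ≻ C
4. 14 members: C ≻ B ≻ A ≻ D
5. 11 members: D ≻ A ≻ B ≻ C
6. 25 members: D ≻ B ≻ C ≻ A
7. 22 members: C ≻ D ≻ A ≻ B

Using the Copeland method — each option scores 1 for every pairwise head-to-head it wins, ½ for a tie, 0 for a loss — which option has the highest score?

C

C: beats D, B, and A → score 3.
D: beats B and A; loses to C → score 2.
B: beats A; loses to C and D → score 1.
A: loses to C, D, and B → score 0.
C has the best pairwise record.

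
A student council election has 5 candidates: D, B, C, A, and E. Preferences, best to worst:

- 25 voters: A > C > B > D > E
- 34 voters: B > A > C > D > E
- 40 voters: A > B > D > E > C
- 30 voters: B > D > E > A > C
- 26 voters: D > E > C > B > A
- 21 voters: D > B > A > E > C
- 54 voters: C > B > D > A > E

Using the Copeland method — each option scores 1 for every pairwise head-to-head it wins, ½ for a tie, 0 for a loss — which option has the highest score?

B

D: beats C, A, and E; loses to B → score 3.
B: beats D, C, A, and E → score 4.
C: loses to D, B, A, and E → score 0.
A: beats C and E; loses to D and B → score 2.
E: beats C; loses to D, B, and A → score 1.
B has the best pairwise record.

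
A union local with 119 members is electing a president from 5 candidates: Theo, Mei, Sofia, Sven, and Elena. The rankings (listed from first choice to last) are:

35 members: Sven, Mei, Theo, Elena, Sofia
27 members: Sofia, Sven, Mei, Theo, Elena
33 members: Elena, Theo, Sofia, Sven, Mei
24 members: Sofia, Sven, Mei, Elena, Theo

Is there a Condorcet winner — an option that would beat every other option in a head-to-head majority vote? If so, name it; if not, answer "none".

none

Checking pairwise contests:
Mei beats Theo 86–33.
Sofia beats Mei 84–35.
Theo beats Sofia 68–51.
Sofia beats Sven 84–35.
Theo beats Elena 62–57.
Every option loses at least one head-to-head, so there is no Condorcet winner.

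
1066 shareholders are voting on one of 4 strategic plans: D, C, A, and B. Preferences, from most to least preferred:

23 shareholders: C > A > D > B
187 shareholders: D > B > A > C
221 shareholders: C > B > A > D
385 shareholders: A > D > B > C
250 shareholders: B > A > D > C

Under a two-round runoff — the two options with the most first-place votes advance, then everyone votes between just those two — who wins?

B

Round 1 first-place votes: D 187, C 244, A 385, B 250.
A and B advance.
Runoff: A is preferred to B by 408 voters; B by 658.
B wins the runoff.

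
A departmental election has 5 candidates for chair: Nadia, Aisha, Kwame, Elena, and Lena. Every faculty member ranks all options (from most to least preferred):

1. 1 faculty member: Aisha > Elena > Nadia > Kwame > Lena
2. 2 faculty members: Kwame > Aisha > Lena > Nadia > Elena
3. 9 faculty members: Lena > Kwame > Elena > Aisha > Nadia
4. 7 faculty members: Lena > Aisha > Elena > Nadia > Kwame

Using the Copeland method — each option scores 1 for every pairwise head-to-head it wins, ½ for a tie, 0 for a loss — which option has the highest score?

Nadia: loses to Aisha, Kwame, Elena, and Lena → score 0.
Aisha: beats Nadia and Elena; loses to Kwame and Lena → score 2.
Kwame: beats Nadia, Aisha, and Elena; loses to Lena → score 3.
Elena: beats Nadia; loses to Aisha, Kwame, and Lena → score 1.
Lena: beats Nadia, Aisha, Kwame, and Elena → score 4.
Lena has the best pairwise record.

Lena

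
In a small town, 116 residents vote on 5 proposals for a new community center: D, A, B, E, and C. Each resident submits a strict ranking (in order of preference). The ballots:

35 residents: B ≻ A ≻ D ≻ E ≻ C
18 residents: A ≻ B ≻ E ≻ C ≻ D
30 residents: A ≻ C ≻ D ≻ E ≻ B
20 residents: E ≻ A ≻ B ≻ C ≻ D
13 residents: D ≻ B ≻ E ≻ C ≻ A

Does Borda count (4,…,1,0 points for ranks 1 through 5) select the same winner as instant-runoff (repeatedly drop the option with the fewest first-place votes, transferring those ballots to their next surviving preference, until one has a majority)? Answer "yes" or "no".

Borda — scores: D 182, A 357, B 273, E 207, C 141. Winner: A.
Instant-runoff — R1 D 13, A 48, B 35, E 20, C 0 (C out); R2 D 13, A 48, B 35, E 20 (D out); R3 A 48, B 48, E 20 (E out); R4 A 68, B 48 (A winner). Winner: A.
The two methods agree.

yes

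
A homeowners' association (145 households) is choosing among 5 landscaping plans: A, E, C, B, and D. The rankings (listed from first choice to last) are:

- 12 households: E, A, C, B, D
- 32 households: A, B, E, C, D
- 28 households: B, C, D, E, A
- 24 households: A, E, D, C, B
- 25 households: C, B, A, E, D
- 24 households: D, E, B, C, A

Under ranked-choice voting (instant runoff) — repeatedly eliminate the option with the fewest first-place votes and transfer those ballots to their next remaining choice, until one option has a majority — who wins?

B

Round 1: A 56, E 12, C 25, B 28, D 24. Eliminate E.
Round 2: A 68, C 25, B 28, D 24. Eliminate D.
Round 3: A 68, C 25, B 52. Eliminate C.
Round 4: A 68, B 77. B has a majority.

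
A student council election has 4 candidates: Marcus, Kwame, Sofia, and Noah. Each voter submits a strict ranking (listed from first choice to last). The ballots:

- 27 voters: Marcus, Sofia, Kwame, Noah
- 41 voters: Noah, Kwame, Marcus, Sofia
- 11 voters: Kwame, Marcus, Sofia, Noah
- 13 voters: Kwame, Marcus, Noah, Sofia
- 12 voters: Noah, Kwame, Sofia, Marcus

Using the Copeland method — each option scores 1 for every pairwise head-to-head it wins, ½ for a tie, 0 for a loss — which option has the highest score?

Noah

Marcus: beats Sofia; loses to Kwame and Noah → score 1.
Kwame: beats Marcus and Sofia; loses to Noah → score 2.
Sofia: loses to Marcus, Kwame, and Noah → score 0.
Noah: beats Marcus, Kwame, and Sofia → score 3.
Noah has the best pairwise record.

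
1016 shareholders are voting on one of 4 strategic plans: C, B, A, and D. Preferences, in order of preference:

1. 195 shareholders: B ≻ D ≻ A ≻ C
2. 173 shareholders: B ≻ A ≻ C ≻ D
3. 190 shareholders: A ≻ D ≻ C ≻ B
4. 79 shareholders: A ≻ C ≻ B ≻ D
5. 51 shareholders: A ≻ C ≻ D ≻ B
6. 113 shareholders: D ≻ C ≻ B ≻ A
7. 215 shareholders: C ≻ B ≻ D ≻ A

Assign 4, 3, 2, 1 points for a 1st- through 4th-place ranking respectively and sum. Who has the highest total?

C: 195·1 + 173·2 + 190·2 + 79·3 + 51·3 + 113·3 + 215·4 = 2510
B: 195·4 + 173·4 + 190·1 + 79·2 + 51·1 + 113·2 + 215·3 = 2742
A: 195·2 + 173·3 + 190·4 + 79·4 + 51·4 + 113·1 + 215·1 = 2517
D: 195·3 + 173·1 + 190·3 + 79·1 + 51·2 + 113·4 + 215·2 = 2391
B has the highest Borda score (2742).

B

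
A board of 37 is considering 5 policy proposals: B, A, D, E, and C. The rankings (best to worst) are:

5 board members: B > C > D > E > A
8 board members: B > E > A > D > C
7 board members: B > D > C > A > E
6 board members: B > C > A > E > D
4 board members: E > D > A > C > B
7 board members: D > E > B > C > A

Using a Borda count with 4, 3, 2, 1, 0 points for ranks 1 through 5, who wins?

B

B: 5·4 + 8·4 + 7·4 + 6·4 + 4·0 + 7·2 = 118
A: 5·0 + 8·2 + 7·1 + 6·2 + 4·2 + 7·0 = 43
D: 5·2 + 8·1 + 7·3 + 6·0 + 4·3 + 7·4 = 79
E: 5·1 + 8·3 + 7·0 + 6·1 + 4·4 + 7·3 = 72
C: 5·3 + 8·0 + 7·2 + 6·3 + 4·1 + 7·1 = 58
B has the highest Borda score (118).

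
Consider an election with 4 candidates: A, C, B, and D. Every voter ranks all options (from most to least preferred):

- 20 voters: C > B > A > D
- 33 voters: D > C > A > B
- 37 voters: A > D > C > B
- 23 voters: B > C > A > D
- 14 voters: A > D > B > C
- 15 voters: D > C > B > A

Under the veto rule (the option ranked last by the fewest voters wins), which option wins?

Last-place votes: A 15, C 14, B 70, D 43.
C is ranked last by the fewest voters, so C wins.

C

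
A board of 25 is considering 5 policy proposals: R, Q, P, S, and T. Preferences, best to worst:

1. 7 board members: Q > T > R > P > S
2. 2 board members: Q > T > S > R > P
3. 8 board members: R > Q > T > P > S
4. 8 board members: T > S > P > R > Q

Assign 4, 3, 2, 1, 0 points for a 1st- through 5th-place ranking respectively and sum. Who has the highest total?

R: 7·2 + 2·1 + 8·4 + 8·1 = 56
Q: 7·4 + 2·4 + 8·3 + 8·0 = 60
P: 7·1 + 2·0 + 8·1 + 8·2 = 31
S: 7·0 + 2·2 + 8·0 + 8·3 = 28
T: 7·3 + 2·3 + 8·2 + 8·4 = 75
T has the highest Borda score (75).

T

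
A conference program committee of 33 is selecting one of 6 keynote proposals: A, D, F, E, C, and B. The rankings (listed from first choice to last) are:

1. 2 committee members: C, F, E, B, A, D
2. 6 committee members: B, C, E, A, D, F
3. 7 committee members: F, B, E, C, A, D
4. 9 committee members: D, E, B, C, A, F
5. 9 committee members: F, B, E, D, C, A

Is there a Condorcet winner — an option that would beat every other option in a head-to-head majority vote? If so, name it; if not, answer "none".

Checking pairwise contests:
D beats A 18–15.
F beats D 18–15.
C beats F 17–16.
F beats E 18–15.
D beats C 18–15.
F beats B 18–15.
Every option loses at least one head-to-head, so there is no Condorcet winner.

none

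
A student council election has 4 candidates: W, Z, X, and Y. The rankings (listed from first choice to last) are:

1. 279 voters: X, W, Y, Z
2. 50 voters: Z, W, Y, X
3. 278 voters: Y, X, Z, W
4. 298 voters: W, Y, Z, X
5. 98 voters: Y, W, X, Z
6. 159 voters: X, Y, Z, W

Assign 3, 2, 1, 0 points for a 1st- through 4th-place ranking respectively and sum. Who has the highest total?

Y

W: 279·2 + 50·2 + 278·0 + 298·3 + 98·2 + 159·0 = 1748
Z: 279·0 + 50·3 + 278·1 + 298·1 + 98·0 + 159·1 = 885
X: 279·3 + 50·0 + 278·2 + 298·0 + 98·1 + 159·3 = 1968
Y: 279·1 + 50·1 + 278·3 + 298·2 + 98·3 + 159·2 = 2371
Y has the highest Borda score (2371).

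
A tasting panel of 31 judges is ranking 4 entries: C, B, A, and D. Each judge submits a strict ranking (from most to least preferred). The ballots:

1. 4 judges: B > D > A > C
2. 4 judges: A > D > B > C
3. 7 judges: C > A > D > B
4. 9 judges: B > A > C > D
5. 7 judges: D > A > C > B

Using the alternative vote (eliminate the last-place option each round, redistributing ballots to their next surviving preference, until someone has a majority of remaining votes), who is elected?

Round 1: C 7, B 13, A 4, D 7. Eliminate A.
Round 2: C 7, B 13, D 11. Eliminate C.
Round 3: B 13, D 18. D has a majority.

D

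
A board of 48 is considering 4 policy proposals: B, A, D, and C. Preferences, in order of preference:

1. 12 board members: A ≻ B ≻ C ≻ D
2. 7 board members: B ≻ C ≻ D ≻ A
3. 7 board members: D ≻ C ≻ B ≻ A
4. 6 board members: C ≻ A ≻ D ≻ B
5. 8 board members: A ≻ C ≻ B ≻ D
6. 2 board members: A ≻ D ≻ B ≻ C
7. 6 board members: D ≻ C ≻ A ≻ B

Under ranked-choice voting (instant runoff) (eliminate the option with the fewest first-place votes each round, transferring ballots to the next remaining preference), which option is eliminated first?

C

Round 1: B 7, A 22, D 13, C 6. Eliminate C.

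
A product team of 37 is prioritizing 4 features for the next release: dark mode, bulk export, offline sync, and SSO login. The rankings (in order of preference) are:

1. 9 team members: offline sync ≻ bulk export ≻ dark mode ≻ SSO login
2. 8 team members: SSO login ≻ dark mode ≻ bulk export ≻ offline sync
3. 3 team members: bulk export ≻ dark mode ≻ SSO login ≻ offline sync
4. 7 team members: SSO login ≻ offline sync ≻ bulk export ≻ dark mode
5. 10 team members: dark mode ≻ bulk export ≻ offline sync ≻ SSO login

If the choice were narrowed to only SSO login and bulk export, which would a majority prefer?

bulk export

Voters preferring SSO login to bulk export: 15; preferring bulk export to SSO login: 22.
bulk export wins the head-to-head.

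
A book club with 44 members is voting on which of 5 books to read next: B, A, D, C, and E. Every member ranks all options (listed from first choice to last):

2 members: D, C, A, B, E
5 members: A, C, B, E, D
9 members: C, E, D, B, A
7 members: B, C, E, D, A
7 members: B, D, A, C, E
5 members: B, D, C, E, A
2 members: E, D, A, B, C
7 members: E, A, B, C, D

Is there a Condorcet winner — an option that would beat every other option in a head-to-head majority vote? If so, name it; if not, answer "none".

B vs A: 28–16 for B.
B vs D: 31–13 for B.
B vs C: 28–16 for B.
B vs E: 26–18 for B.
B beats every other option head-to-head.

B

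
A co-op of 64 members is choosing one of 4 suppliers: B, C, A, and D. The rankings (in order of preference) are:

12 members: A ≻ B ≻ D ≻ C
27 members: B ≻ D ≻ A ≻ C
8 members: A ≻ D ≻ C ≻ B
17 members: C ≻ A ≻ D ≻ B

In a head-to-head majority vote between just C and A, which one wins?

Voters preferring C to A: 17; preferring A to C: 47.
A wins the head-to-head.

A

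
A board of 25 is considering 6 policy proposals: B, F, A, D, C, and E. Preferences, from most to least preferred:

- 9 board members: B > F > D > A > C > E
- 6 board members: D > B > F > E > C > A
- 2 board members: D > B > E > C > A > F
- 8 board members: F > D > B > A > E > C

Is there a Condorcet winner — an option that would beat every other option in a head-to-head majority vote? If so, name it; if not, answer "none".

none

Checking pairwise contests:
D beats B 16–9.
B beats F 17–8.
B beats A 25–0.
F beats D 17–8.
B beats C 25–0.
B beats E 25–0.
Every option loses at least one head-to-head, so there is no Condorcet winner.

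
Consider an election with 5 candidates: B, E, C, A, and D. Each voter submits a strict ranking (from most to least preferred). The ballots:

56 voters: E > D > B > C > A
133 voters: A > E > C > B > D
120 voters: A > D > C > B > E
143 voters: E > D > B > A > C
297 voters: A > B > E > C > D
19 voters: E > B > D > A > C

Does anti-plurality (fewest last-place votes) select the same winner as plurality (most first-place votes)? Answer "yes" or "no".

Anti-plurality — last-place votes: B 0, E 120, C 162, A 56, D 430. Winner: B.
Plurality — first-place votes: B 0, E 218, C 0, A 550, D 0. Winner: A.
The two methods disagree.

no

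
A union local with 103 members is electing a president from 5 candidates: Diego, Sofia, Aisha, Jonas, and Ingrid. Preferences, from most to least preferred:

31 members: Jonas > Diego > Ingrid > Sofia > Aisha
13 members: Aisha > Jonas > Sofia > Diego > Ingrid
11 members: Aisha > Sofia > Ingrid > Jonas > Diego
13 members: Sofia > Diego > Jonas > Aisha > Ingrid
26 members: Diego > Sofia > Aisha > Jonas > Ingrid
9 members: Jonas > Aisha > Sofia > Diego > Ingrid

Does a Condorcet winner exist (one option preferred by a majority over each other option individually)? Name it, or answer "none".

Jonas

Jonas vs Diego: 64–39 for Jonas.
Jonas vs Sofia: 53–50 for Jonas.
Jonas vs Aisha: 53–50 for Jonas.
Jonas vs Ingrid: 92–11 for Jonas.
Jonas beats every other option head-to-head.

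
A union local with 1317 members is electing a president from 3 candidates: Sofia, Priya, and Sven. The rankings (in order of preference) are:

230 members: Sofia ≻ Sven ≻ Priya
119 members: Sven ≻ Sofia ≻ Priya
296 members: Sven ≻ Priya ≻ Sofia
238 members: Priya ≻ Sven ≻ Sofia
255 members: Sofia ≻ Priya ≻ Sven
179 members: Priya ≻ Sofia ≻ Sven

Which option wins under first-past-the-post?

Sofia

First-place votes: Sofia 485, Priya 417, Sven 415.
Sofia has the most first-place votes.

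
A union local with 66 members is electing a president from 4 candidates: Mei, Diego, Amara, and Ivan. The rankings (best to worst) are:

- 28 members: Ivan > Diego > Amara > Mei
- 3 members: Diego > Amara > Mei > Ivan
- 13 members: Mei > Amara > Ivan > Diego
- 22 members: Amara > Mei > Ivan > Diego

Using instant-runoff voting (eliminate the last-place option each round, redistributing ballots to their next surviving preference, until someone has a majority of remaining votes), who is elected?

Round 1: Mei 13, Diego 3, Amara 22, Ivan 28. Eliminate Diego.
Round 2: Mei 13, Amara 25, Ivan 28. Eliminate Mei.
Round 3: Amara 38, Ivan 28. Amara has a majority.

Amara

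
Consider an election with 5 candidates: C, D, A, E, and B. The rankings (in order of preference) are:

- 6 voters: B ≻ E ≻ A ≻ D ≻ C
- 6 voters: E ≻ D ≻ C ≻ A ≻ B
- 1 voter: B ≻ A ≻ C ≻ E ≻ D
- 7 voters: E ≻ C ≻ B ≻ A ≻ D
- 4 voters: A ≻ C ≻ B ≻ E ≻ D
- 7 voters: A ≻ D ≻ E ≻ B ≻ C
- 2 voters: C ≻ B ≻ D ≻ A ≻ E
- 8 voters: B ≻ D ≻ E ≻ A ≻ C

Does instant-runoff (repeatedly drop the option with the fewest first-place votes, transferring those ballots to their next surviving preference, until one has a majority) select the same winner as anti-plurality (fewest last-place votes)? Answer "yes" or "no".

no

Instant-runoff — R1 C 2, D 0, A 11, E 13, B 15 (D out); R2 C 2, A 11, E 13, B 15 (C out); R3 A 11, E 13, B 17 (A out); R4 E 20, B 21 (B winner). Winner: B.
Anti-plurality — last-place votes: C 21, D 12, A 0, E 2, B 6. Winner: A.
The two methods disagree.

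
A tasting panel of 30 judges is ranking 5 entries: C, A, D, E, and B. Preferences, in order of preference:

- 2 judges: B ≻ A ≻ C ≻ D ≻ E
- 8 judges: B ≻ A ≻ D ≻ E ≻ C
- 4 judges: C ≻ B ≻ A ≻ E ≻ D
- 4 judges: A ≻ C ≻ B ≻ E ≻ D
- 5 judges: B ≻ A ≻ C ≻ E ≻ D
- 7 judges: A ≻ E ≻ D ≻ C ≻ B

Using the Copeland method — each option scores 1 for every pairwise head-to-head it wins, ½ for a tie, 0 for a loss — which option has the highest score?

B

C: ties D, E, and B; loses to A → score 1.5.
A: beats C, D, and E; loses to B → score 3.
D: ties C; loses to A, E, and B → score 0.5.
E: beats D; ties C; loses to A and B → score 1.5.
B: beats A, D, and E; ties C → score 3.5.
B has the best pairwise record.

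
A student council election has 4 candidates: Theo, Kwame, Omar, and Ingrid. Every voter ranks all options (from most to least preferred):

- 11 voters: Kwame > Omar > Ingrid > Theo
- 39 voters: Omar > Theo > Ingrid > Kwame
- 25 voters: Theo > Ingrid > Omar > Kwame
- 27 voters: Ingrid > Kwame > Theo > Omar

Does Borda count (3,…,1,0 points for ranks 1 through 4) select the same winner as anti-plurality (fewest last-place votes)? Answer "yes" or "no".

Borda — scores: Theo 180, Kwame 87, Omar 164, Ingrid 181. Winner: Ingrid.
Anti-plurality — last-place votes: Theo 11, Kwame 64, Omar 27, Ingrid 0. Winner: Ingrid.
The two methods agree.

yes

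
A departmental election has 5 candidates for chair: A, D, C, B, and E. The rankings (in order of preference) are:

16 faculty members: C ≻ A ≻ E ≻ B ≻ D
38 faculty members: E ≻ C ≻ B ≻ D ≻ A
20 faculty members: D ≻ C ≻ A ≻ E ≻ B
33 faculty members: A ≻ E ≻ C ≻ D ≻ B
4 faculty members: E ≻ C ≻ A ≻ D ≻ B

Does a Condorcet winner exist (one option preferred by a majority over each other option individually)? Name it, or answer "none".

none

Checking pairwise contests:
D beats A 58–53.
C beats D 91–20.
E beats C 75–36.
A beats B 73–38.
A beats E 69–42.
Every option loses at least one head-to-head, so there is no Condorcet winner.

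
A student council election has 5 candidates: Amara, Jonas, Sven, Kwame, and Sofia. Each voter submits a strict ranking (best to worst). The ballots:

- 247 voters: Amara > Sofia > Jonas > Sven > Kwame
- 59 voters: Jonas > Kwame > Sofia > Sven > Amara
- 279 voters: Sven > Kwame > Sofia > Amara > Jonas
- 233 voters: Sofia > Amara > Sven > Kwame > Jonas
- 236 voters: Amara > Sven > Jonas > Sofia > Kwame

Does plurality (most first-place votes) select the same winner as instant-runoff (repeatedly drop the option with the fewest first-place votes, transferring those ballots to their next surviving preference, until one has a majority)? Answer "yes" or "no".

no

Plurality — first-place votes: Amara 483, Jonas 59, Sven 279, Kwame 0, Sofia 233. Winner: Amara.
Instant-runoff — R1 Amara 483, Jonas 59, Sven 279, Kwame 0, Sofia 233 (Kwame out); R2 Amara 483, Jonas 59, Sven 279, Sofia 233 (Jonas out); R3 Amara 483, Sven 279, Sofia 292 (Sven out); R4 Amara 483, Sofia 571 (Sofia winner). Winner: Sofia.
The two methods disagree.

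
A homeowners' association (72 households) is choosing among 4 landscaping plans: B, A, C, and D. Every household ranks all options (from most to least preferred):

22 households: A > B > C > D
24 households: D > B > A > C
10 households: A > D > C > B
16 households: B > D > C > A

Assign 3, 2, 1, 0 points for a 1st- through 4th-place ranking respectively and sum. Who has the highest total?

B

B: 22·2 + 24·2 + 10·0 + 16·3 = 140
A: 22·3 + 24·1 + 10·3 + 16·0 = 120
C: 22·1 + 24·0 + 10·1 + 16·1 = 48
D: 22·0 + 24·3 + 10·2 + 16·2 = 124
B has the highest Borda score (140).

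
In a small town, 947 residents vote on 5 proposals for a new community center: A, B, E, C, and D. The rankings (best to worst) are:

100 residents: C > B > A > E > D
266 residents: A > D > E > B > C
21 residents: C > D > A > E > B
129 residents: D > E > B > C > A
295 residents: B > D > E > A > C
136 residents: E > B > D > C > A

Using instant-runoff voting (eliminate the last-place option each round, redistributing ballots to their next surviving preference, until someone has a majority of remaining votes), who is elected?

B

Round 1: A 266, B 295, E 136, C 121, D 129. Eliminate C.
Round 2: A 266, B 395, E 136, D 150. Eliminate E.
Round 3: A 266, B 531, D 150. B has a majority.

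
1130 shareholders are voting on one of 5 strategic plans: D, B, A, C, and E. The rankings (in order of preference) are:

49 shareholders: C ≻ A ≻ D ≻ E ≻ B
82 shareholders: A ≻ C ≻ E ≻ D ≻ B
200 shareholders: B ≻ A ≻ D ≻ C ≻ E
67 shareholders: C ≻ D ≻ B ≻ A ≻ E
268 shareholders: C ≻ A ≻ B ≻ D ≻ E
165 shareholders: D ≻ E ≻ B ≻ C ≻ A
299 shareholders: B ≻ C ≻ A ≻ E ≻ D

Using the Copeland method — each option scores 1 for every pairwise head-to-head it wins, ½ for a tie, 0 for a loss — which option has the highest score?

D: beats E; loses to B, A, and C → score 1.
B: beats D, A, C, and E → score 4.
A: beats D and E; loses to B and C → score 2.
C: beats D, A, and E; loses to B → score 3.
E: loses to D, B, A, and C → score 0.
B has the best pairwise record.

B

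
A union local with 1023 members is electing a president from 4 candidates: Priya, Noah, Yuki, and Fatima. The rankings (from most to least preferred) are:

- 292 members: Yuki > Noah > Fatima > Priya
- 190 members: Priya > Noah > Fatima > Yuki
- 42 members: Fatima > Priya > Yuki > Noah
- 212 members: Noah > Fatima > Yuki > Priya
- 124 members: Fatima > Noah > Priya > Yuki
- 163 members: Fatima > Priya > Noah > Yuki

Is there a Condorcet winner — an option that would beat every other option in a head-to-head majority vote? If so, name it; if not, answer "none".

Noah

Noah vs Priya: 628–395 for Noah.
Noah vs Yuki: 689–334 for Noah.
Noah vs Fatima: 694–329 for Noah.
Noah beats every other option head-to-head.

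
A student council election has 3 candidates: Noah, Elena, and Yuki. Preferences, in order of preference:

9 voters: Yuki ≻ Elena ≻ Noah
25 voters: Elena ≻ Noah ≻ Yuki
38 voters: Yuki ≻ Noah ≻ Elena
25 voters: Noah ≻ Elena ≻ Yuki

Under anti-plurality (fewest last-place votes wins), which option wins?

Noah

Last-place votes: Noah 9, Elena 38, Yuki 50.
Noah is ranked last by the fewest voters, so Noah wins.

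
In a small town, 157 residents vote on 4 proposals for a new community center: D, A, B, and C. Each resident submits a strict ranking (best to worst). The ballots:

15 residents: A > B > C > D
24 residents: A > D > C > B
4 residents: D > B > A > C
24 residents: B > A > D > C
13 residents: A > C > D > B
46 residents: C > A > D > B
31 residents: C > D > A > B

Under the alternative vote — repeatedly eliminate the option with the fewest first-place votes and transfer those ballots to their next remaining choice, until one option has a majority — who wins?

A

Round 1: D 4, A 52, B 24, C 77. Eliminate D.
Round 2: A 52, B 28, C 77. Eliminate B.
Round 3: A 80, C 77. A has a majority.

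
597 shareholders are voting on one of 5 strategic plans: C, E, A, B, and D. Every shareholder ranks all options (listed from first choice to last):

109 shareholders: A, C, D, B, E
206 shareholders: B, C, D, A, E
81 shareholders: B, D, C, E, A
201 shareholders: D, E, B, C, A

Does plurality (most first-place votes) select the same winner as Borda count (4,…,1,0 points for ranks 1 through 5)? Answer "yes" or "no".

Plurality — first-place votes: C 0, E 0, A 109, B 287, D 201. Winner: B.
Borda — scores: C 1308, E 684, A 642, B 1659, D 1677. Winner: D.
The two methods disagree.

no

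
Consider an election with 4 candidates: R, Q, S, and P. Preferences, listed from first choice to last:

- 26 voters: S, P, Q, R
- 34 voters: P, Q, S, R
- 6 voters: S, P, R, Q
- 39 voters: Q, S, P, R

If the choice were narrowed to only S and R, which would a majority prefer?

S

Voters preferring S to R: 105; preferring R to S: 0.
S wins the head-to-head.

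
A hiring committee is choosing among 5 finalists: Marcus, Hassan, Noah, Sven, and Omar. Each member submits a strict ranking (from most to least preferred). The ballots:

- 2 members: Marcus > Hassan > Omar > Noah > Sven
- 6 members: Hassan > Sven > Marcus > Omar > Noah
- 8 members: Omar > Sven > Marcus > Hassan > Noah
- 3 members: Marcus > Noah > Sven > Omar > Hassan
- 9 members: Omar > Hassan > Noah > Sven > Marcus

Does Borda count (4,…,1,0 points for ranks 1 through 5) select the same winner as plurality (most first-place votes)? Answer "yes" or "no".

yes

Borda — scores: Marcus 48, Hassan 65, Noah 29, Sven 57, Omar 81. Winner: Omar.
Plurality — first-place votes: Marcus 5, Hassan 6, Noah 0, Sven 0, Omar 17. Winner: Omar.
The two methods agree.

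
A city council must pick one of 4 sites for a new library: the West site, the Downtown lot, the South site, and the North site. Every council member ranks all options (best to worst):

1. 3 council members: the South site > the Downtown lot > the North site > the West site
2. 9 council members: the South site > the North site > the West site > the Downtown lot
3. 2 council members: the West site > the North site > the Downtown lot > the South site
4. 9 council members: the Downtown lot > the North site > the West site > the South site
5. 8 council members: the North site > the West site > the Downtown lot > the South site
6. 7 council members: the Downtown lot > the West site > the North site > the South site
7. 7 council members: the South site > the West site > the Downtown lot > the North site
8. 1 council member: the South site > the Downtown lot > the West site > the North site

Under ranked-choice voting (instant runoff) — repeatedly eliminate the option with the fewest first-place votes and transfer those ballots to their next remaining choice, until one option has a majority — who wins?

Round 1: the West site 2, the Downtown lot 16, the South site 20, the North site 8. Eliminate the West site.
Round 2: the Downtown lot 16, the South site 20, the North site 10. Eliminate the North site.
Round 3: the Downtown lot 26, the South site 20. The Downtown lot has a majority.

the Downtown lot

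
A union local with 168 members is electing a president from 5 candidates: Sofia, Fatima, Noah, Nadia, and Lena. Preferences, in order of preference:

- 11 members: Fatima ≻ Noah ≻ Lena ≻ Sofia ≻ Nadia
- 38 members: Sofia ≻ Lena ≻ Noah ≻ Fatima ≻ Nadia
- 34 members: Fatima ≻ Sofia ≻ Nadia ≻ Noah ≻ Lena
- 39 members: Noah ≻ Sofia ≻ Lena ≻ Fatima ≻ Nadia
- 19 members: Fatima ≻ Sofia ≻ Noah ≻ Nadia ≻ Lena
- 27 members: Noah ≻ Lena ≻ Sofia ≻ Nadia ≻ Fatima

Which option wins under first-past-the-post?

Noah

First-place votes: Sofia 38, Fatima 64, Noah 66, Nadia 0, Lena 0.
Noah has the most first-place votes.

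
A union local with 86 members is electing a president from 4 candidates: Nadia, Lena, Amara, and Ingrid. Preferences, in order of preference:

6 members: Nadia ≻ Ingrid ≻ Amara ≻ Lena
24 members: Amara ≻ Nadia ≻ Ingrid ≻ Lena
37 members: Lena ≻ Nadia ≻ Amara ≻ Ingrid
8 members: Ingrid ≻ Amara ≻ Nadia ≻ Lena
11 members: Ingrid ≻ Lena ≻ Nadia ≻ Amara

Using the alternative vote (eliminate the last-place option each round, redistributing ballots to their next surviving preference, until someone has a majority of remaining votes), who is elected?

Ingrid

Round 1: Nadia 6, Lena 37, Amara 24, Ingrid 19. Eliminate Nadia.
Round 2: Lena 37, Amara 24, Ingrid 25. Eliminate Amara.
Round 3: Lena 37, Ingrid 49. Ingrid has a majority.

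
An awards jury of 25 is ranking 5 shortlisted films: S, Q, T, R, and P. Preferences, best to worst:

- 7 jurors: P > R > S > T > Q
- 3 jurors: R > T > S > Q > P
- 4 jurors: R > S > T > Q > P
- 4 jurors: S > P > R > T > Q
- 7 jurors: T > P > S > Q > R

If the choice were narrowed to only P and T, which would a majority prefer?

T

Voters preferring P to T: 11; preferring T to P: 14.
T wins the head-to-head.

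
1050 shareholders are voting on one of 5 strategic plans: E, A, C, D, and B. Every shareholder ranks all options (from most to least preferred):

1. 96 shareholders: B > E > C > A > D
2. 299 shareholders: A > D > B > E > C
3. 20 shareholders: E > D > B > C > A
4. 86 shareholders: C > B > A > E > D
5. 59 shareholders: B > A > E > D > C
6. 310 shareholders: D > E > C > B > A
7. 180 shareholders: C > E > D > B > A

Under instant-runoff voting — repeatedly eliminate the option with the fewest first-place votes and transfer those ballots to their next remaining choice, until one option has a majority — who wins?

C

Round 1: E 20, A 299, C 266, D 310, B 155. Eliminate E.
Round 2: A 299, C 266, D 330, B 155. Eliminate B.
Round 3: A 358, C 362, D 330. Eliminate D.
Round 4: A 358, C 692. C has a majority.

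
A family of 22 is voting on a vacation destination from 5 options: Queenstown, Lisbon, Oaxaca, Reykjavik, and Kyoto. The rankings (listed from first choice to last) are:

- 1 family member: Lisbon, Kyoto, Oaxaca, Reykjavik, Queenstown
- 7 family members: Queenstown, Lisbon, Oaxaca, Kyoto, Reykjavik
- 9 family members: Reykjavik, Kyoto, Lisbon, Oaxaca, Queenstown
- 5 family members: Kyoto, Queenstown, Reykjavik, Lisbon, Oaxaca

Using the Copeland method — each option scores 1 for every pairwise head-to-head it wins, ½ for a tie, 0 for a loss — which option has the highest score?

Queenstown: beats Lisbon, Oaxaca, and Reykjavik; loses to Kyoto → score 3.
Lisbon: beats Oaxaca; loses to Queenstown, Reykjavik, and Kyoto → score 1.
Oaxaca: loses to Queenstown, Lisbon, Reykjavik, and Kyoto → score 0.
Reykjavik: beats Lisbon and Oaxaca; loses to Queenstown and Kyoto → score 2.
Kyoto: beats Queenstown, Lisbon, Oaxaca, and Reykjavik → score 4.
Kyoto has the best pairwise record.

Kyoto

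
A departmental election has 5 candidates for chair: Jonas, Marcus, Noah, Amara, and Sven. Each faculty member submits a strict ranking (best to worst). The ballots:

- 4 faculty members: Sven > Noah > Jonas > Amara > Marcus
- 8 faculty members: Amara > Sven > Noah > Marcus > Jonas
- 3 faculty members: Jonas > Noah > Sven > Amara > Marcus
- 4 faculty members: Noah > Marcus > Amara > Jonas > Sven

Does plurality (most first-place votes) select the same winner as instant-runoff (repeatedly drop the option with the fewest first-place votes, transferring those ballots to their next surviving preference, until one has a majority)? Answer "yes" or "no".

no

Plurality — first-place votes: Jonas 3, Marcus 0, Noah 4, Amara 8, Sven 4. Winner: Amara.
Instant-runoff — R1 Jonas 3, Marcus 0, Noah 4, Amara 8, Sven 4 (Marcus out); R2 Jonas 3, Noah 4, Amara 8, Sven 4 (Jonas out); R3 Noah 7, Amara 8, Sven 4 (Sven out); R4 Noah 11, Amara 8 (Noah winner). Winner: Noah.
The two methods disagree.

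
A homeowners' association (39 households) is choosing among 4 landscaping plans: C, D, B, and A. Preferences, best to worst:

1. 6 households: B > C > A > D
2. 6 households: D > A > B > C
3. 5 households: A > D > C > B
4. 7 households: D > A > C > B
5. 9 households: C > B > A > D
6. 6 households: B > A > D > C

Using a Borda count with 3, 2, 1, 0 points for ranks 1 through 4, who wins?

A

C: 6·2 + 6·0 + 5·1 + 7·1 + 9·3 + 6·0 = 51
D: 6·0 + 6·3 + 5·2 + 7·3 + 9·0 + 6·1 = 55
B: 6·3 + 6·1 + 5·0 + 7·0 + 9·2 + 6·3 = 60
A: 6·1 + 6·2 + 5·3 + 7·2 + 9·1 + 6·2 = 68
A has the highest Borda score (68).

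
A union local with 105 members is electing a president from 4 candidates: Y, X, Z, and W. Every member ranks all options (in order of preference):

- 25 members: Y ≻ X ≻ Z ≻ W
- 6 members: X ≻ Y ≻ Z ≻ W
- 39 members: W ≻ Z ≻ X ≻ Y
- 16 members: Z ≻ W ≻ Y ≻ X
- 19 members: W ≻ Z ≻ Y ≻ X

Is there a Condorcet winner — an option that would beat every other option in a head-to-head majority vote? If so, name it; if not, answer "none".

W vs Y: 74–31 for W.
W vs X: 74–31 for W.
W vs Z: 58–47 for W.
W beats every other option head-to-head.

W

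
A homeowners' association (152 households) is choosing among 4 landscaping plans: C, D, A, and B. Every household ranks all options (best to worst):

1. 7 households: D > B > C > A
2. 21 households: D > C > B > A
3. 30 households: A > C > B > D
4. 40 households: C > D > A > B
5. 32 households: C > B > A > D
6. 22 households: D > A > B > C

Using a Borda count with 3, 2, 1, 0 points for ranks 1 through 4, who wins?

C

C: 7·1 + 21·2 + 30·2 + 40·3 + 32·3 + 22·0 = 325
D: 7·3 + 21·3 + 30·0 + 40·2 + 32·0 + 22·3 = 230
A: 7·0 + 21·0 + 30·3 + 40·1 + 32·1 + 22·2 = 206
B: 7·2 + 21·1 + 30·1 + 40·0 + 32·2 + 22·1 = 151
C has the highest Borda score (325).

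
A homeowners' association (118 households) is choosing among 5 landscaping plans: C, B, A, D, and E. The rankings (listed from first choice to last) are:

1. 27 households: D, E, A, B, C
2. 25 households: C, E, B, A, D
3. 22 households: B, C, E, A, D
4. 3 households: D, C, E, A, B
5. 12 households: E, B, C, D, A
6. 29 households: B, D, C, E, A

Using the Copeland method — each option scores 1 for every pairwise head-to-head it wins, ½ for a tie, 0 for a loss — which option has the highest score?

B

C: beats A and E; ties D; loses to B → score 2.5.
B: beats C, A, and D; loses to E → score 3.
A: loses to C, B, D, and E → score 0.
D: beats A; ties C and E; loses to B → score 2.
E: beats B and A; ties D; loses to C → score 2.5.
B has the best pairwise record.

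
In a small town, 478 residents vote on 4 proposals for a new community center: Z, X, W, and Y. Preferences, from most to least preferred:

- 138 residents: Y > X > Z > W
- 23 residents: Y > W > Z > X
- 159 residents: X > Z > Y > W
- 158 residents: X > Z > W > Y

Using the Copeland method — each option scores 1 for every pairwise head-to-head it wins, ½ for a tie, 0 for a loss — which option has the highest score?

X

Z: beats W and Y; loses to X → score 2.
X: beats Z, W, and Y → score 3.
W: loses to Z, X, and Y → score 0.
Y: beats W; loses to Z and X → score 1.
X has the best pairwise record.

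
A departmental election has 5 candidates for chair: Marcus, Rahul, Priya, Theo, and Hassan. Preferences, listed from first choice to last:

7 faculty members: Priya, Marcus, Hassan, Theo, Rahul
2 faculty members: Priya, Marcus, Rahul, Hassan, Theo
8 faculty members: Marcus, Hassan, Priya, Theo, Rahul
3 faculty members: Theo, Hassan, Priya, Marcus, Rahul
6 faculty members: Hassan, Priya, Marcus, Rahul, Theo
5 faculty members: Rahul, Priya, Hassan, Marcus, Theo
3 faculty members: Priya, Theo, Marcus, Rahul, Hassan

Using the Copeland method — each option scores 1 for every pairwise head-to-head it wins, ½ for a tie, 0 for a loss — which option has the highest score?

Priya

Marcus: beats Rahul, Theo, and Hassan; loses to Priya → score 3.
Rahul: loses to Marcus, Priya, Theo, and Hassan → score 0.
Priya: beats Marcus, Rahul, and Theo; ties Hassan → score 3.5.
Theo: beats Rahul; loses to Marcus, Priya, and Hassan → score 1.
Hassan: beats Rahul and Theo; ties Priya; loses to Marcus → score 2.5.
Priya has the best pairwise record.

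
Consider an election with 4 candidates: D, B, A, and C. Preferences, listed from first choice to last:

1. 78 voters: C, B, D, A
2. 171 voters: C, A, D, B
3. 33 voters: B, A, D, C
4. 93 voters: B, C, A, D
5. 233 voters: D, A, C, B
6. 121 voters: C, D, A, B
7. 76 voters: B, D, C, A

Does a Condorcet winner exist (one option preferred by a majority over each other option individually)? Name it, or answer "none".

C

C vs D: 463–342 for C.
C vs B: 603–202 for C.
C vs A: 539–266 for C.
C beats every other option head-to-head.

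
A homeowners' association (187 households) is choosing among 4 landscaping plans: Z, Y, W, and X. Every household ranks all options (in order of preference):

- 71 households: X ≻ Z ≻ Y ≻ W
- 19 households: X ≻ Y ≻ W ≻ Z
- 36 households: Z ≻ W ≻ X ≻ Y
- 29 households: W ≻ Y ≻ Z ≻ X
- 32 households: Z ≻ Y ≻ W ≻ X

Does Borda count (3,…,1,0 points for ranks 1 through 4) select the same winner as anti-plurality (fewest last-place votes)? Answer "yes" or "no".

Borda — scores: Z 375, Y 231, W 210, X 306. Winner: Z.
Anti-plurality — last-place votes: Z 19, Y 36, W 71, X 61. Winner: Z.
The two methods agree.

yes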